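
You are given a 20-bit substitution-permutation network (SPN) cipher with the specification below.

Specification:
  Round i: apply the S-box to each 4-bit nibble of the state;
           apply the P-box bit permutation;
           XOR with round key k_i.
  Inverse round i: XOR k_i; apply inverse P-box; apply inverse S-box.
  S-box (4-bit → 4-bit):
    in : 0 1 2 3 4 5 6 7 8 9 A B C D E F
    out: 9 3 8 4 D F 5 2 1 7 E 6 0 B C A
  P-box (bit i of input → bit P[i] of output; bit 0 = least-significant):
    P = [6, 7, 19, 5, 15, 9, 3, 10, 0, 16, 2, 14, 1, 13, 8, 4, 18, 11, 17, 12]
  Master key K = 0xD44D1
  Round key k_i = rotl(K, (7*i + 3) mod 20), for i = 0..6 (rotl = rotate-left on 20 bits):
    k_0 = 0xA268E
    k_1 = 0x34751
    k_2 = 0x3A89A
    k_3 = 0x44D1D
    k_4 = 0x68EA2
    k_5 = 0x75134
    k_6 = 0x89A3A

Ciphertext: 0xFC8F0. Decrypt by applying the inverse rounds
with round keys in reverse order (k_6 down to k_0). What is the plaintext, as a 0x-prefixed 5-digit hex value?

s_0 = ciphertext = 0xFC8F0
s_1 = InvRound(s_0, k_6) = 0x48FB1
s_2 = InvRound(s_1, k_5) = 0xAC5D7
s_3 = InvRound(s_2, k_4) = 0x1E474
s_4 = InvRound(s_3, k_3) = 0x1B160
s_5 = InvRound(s_4, k_2) = 0xA4C3D
s_6 = InvRound(s_5, k_1) = 0x73BB4
s_7 = InvRound(s_6, k_0) = 0xD47EE

0xD47EE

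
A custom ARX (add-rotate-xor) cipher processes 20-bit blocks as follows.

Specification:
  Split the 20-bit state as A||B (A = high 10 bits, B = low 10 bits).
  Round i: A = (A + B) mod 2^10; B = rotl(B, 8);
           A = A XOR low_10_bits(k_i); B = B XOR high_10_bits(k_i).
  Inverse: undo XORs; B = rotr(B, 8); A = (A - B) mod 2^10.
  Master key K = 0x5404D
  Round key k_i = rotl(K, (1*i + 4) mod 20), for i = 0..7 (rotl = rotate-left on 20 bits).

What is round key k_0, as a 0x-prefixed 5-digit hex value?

K = 0x5404D
k_0 = rotl(K, (1*0+4) mod 20) = rotl(K, 4) = 0x404D5

0x404D5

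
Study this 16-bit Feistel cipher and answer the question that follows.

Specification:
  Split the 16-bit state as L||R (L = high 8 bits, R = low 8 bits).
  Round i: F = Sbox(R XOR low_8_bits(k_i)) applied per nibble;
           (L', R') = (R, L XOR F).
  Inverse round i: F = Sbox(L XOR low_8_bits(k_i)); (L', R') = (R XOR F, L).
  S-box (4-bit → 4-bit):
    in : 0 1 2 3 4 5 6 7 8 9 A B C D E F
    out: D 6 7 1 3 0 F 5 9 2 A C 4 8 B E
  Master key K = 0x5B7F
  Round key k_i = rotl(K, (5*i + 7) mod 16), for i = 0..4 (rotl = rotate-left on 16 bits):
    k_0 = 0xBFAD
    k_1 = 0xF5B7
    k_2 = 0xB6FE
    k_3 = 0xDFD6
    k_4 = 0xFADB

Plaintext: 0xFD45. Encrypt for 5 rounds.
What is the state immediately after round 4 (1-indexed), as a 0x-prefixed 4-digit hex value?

0x4E8D

s_0 = plaintext = 0xFD45
s_1 = Round(s_0, k_0) = 0x4544
s_2 = Round(s_1, k_1) = 0x44A4
s_3 = Round(s_2, k_2) = 0xA44E
s_4 = Round(s_3, k_3) = 0x4E8D
s_5 = Round(s_4, k_4) = 0x8D41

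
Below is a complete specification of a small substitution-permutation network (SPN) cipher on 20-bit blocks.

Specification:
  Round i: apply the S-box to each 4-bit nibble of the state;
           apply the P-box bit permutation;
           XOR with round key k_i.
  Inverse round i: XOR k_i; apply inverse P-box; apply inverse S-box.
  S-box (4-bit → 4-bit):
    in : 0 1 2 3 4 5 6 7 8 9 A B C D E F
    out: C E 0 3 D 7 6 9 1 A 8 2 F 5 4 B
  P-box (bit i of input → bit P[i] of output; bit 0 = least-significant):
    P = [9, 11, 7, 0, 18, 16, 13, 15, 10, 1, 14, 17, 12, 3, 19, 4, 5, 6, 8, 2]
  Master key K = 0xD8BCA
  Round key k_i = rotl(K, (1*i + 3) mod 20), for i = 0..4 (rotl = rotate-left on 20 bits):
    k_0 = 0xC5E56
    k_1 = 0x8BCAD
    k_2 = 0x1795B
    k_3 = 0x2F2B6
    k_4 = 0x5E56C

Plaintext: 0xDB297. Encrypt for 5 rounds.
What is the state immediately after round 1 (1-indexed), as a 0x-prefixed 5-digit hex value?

s_0 = plaintext = 0xDB297
s_1 = Round(s_0, k_0) = 0xDDD7F
s_2 = Round(s_1, k_1) = 0x4638C
s_3 = Round(s_2, k_2) = 0xD76F4
s_4 = Round(s_3, k_3) = 0x72105
s_5 = Round(s_4, k_4) = 0x70FCA

0xDDD7F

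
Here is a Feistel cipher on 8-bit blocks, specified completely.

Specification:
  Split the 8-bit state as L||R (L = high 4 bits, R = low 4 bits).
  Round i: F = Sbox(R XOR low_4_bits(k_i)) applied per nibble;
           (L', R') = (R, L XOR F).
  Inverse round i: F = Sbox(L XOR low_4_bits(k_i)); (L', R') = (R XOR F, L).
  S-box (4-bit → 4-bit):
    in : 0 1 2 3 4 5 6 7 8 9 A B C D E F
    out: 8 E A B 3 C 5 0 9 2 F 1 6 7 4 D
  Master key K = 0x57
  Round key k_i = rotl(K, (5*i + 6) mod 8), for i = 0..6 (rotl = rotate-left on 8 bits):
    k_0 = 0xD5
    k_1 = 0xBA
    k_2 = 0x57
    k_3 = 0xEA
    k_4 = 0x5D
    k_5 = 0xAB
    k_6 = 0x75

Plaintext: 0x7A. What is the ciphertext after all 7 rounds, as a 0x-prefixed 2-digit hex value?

s_0 = plaintext = 0x7A
s_1 = Round(s_0, k_0) = 0xAA
s_2 = Round(s_1, k_1) = 0xA2
s_3 = Round(s_2, k_2) = 0x26
s_4 = Round(s_3, k_3) = 0x64
s_5 = Round(s_4, k_4) = 0x44
s_6 = Round(s_5, k_5) = 0x49
s_7 = Round(s_6, k_6) = 0x92

0x92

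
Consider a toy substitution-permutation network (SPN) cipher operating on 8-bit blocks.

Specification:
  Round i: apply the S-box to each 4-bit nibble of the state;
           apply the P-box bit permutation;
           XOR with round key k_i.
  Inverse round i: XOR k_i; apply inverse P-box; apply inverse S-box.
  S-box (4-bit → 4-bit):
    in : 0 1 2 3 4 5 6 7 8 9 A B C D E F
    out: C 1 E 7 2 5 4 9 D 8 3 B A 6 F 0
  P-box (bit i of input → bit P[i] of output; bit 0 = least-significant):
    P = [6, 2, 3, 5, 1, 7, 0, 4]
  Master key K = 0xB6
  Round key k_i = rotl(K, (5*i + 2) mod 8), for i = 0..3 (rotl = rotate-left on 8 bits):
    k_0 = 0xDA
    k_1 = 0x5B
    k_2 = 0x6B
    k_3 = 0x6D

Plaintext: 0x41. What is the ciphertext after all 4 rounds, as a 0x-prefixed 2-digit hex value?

s_0 = plaintext = 0x41
s_1 = Round(s_0, k_0) = 0x1A
s_2 = Round(s_1, k_1) = 0x1D
s_3 = Round(s_2, k_2) = 0x65
s_4 = Round(s_3, k_3) = 0x24

0x24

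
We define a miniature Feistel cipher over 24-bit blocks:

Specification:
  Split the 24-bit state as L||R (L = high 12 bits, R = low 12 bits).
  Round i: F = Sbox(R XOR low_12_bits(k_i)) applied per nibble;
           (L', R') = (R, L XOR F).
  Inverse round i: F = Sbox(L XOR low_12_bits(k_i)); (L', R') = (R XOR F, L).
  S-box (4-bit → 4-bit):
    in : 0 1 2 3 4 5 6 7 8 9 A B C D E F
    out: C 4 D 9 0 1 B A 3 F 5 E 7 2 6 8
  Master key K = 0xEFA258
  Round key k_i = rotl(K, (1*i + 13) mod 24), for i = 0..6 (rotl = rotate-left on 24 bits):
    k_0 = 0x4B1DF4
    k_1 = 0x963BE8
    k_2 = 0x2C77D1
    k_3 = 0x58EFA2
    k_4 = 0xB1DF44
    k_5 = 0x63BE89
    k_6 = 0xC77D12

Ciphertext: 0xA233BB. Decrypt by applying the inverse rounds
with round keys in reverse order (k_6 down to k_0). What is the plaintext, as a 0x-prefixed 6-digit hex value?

s_0 = ciphertext = 0xA233BB
s_1 = InvRound(s_0, k_6) = 0x92FA23
s_2 = InvRound(s_1, k_5) = 0x07892F
s_3 = InvRound(s_2, k_4) = 0x1B8078
s_4 = InvRound(s_3, k_3) = 0x63D1B8
s_5 = InvRound(s_4, k_2) = 0x5DF63D
s_6 = InvRound(s_5, k_1) = 0x0A75DF
s_7 = InvRound(s_6, k_0) = 0x7C60A7

0x7C60A7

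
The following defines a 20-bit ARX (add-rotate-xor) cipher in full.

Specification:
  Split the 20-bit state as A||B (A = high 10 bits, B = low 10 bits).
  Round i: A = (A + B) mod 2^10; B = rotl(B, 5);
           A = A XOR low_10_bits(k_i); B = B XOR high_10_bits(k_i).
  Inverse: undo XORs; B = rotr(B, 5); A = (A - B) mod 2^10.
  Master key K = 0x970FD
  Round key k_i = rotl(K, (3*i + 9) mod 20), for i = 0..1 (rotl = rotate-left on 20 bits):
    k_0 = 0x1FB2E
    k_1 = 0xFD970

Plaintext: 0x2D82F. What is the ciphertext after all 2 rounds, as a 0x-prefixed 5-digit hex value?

0x0681A

s_0 = plaintext = 0x2D82F
s_1 = Round(s_0, k_0) = 0xF2D9F
s_2 = Round(s_1, k_1) = 0x0681A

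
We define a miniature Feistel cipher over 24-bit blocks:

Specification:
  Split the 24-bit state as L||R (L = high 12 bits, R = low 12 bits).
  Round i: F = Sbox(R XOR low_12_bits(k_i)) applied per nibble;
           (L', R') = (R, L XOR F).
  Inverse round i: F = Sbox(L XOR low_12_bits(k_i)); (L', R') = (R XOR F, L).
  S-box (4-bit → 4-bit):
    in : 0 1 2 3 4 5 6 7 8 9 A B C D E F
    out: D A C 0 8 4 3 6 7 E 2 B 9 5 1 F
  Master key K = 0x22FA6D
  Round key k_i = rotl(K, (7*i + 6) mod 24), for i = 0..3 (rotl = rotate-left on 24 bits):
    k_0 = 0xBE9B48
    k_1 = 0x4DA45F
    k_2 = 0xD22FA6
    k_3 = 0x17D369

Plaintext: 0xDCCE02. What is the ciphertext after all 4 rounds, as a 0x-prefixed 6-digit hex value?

s_0 = plaintext = 0xDCCE02
s_1 = Round(s_0, k_0) = 0xE0294E
s_2 = Round(s_1, k_1) = 0x94EBA8
s_3 = Round(s_2, k_2) = 0xBA819F
s_4 = Round(s_3, k_3) = 0x19F75B

0x19F75B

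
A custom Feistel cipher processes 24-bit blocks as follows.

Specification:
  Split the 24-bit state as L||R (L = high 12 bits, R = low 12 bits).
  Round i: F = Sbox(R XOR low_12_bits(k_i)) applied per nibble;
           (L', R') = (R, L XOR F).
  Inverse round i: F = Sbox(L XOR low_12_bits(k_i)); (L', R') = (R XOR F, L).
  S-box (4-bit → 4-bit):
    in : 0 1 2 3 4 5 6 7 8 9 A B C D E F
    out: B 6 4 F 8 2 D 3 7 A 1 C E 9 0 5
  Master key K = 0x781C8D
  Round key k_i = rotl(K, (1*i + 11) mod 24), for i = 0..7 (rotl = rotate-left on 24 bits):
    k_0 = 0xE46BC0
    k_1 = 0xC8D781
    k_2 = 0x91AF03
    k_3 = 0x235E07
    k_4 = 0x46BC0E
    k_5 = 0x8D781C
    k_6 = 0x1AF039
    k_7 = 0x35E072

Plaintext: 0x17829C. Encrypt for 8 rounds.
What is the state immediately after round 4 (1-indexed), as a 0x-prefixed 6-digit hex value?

0x4E8D0A

s_0 = plaintext = 0x17829C
s_1 = Round(s_0, k_0) = 0x29CB56
s_2 = Round(s_1, k_1) = 0xB56C0F
s_3 = Round(s_2, k_2) = 0xC0F4E8
s_4 = Round(s_3, k_3) = 0x4E8D0A
s_5 = Round(s_4, k_4) = 0xD0A250
s_6 = Round(s_5, k_5) = 0x250C84
s_7 = Round(s_6, k_6) = 0xC84C99
s_8 = Round(s_7, k_7) = 0xC99288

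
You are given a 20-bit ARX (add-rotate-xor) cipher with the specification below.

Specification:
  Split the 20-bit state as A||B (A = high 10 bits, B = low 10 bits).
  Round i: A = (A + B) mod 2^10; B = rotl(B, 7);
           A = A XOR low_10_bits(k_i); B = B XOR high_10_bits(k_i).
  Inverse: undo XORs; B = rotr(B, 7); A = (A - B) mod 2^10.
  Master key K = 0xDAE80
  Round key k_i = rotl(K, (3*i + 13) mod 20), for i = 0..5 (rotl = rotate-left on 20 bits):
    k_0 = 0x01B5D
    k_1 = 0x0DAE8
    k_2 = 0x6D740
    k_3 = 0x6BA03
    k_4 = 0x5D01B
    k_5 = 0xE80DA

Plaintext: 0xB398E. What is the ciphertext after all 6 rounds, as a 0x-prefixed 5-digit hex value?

s_0 = plaintext = 0xB398E
s_1 = Round(s_0, k_0) = 0xC0737
s_2 = Round(s_1, k_1) = 0x343D0
s_3 = Round(s_2, k_2) = 0xF81CF
s_4 = Round(s_3, k_3) = 0xEB217
s_5 = Round(s_4, k_4) = 0x762B6
s_6 = Round(s_5, k_5) = 0x150F6

0x150F6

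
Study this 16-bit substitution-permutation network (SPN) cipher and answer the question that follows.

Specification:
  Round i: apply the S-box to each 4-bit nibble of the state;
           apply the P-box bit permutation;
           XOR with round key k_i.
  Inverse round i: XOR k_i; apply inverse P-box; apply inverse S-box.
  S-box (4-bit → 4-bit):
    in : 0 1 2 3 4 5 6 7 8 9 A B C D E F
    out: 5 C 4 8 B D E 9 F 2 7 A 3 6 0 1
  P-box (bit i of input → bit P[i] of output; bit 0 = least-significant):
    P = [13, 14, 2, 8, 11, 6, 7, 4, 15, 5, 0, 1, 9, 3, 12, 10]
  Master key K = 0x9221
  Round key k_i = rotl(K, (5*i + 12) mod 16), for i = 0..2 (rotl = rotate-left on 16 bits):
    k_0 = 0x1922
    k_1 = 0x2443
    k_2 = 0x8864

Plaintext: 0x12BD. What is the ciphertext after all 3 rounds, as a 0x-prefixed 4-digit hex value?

s_0 = plaintext = 0x12BD
s_1 = Round(s_0, k_0) = 0x4D77
s_2 = Round(s_1, k_1) = 0x0B7A
s_3 = Round(s_2, k_2) = 0xF252

0xF252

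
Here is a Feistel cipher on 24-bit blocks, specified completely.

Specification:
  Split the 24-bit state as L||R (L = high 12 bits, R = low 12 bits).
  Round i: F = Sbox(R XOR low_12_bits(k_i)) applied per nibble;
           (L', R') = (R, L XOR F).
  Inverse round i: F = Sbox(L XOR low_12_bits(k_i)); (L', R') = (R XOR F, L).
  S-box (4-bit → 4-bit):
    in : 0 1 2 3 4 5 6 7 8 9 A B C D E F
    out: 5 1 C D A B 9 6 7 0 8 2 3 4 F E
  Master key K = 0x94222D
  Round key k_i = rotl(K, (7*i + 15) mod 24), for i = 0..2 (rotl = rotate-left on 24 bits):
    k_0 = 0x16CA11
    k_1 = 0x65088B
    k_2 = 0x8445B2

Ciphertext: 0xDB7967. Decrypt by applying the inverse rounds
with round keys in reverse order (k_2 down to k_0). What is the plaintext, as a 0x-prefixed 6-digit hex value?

s_0 = ciphertext = 0xDB7967
s_1 = InvRound(s_0, k_2) = 0xE3CDB7
s_2 = InvRound(s_1, k_1) = 0x491E3C
s_3 = InvRound(s_2, k_0) = 0x149491

0x149491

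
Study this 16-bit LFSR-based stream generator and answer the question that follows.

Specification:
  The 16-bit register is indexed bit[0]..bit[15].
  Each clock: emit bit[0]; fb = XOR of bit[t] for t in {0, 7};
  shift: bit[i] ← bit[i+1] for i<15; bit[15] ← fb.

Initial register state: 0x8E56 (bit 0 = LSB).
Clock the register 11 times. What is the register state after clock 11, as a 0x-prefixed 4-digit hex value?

reg_0 = 0x8E56
clock 1: out=0, reg = 0x472B
clock 2: out=1, reg = 0xA395
clock 3: out=1, reg = 0x51CA
clock 4: out=0, reg = 0xA8E5
clock 5: out=1, reg = 0x5472
clock 6: out=0, reg = 0x2A39
clock 7: out=1, reg = 0x951C
clock 8: out=0, reg = 0x4A8E
clock 9: out=0, reg = 0xA547
clock 10: out=1, reg = 0xD2A3
clock 11: out=1, reg = 0x6951

0x6951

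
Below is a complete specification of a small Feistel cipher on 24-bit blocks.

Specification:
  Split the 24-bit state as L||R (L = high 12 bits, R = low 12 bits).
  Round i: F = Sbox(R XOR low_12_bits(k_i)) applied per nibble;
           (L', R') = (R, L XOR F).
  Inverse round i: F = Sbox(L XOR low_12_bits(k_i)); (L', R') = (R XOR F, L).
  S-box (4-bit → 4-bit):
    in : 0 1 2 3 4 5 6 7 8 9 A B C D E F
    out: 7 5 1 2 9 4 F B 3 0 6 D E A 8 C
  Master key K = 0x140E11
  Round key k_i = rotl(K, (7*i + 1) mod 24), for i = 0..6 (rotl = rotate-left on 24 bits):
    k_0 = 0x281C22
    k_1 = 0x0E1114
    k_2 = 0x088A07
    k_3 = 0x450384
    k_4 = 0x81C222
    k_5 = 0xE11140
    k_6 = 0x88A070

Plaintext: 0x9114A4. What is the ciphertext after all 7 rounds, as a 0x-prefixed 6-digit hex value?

0xBAAADF

s_0 = plaintext = 0x9114A4
s_1 = Round(s_0, k_0) = 0x4A4A2E
s_2 = Round(s_1, k_1) = 0xA2E982
s_3 = Round(s_2, k_2) = 0x98281A
s_4 = Round(s_3, k_3) = 0x81A48A
s_5 = Round(s_4, k_4) = 0x48A779
s_6 = Round(s_5, k_5) = 0x779BAA
s_7 = Round(s_6, k_6) = 0xBAAADF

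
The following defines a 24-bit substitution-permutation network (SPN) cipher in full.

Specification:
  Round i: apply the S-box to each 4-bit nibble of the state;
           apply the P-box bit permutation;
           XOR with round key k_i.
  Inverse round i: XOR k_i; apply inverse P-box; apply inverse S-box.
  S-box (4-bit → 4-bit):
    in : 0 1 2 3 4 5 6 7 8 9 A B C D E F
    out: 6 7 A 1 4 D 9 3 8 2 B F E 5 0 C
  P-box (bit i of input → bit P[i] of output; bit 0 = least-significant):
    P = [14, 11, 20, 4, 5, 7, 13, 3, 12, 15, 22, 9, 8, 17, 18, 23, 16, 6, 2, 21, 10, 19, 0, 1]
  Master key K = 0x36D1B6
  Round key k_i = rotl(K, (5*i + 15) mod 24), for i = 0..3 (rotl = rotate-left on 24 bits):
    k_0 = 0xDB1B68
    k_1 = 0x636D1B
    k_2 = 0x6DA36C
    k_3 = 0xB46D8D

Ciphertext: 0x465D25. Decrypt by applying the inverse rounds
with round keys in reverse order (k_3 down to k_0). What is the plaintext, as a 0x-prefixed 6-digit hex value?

s_0 = ciphertext = 0x465D25
s_1 = InvRound(s_0, k_3) = 0xE82DB4
s_2 = InvRound(s_1, k_2) = 0x37F222
s_3 = InvRound(s_2, k_1) = 0xDEDB6C
s_4 = InvRound(s_3, k_0) = 0xED49E3

0xED49E3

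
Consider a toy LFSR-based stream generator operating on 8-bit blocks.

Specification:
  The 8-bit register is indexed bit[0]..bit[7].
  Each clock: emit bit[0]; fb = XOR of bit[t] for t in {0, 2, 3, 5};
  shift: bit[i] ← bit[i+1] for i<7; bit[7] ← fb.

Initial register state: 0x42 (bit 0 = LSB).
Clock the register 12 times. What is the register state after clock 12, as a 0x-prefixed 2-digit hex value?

reg_0 = 0x42
clock 1: out=0, reg = 0x21
clock 2: out=1, reg = 0x10
clock 3: out=0, reg = 0x08
clock 4: out=0, reg = 0x84
clock 5: out=0, reg = 0xC2
clock 6: out=0, reg = 0x61
clock 7: out=1, reg = 0x30
clock 8: out=0, reg = 0x98
clock 9: out=0, reg = 0xCC
clock 10: out=0, reg = 0x66
clock 11: out=0, reg = 0x33
clock 12: out=1, reg = 0x19

0x19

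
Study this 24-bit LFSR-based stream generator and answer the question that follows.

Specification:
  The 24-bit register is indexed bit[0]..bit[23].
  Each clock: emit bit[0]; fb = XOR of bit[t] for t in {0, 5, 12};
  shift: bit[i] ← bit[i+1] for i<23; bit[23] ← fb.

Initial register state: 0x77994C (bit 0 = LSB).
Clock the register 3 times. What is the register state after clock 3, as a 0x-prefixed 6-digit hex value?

0xEEF329

reg_0 = 0x77994C
clock 1: out=0, reg = 0xBBCCA6
clock 2: out=0, reg = 0xDDE653
clock 3: out=1, reg = 0xEEF329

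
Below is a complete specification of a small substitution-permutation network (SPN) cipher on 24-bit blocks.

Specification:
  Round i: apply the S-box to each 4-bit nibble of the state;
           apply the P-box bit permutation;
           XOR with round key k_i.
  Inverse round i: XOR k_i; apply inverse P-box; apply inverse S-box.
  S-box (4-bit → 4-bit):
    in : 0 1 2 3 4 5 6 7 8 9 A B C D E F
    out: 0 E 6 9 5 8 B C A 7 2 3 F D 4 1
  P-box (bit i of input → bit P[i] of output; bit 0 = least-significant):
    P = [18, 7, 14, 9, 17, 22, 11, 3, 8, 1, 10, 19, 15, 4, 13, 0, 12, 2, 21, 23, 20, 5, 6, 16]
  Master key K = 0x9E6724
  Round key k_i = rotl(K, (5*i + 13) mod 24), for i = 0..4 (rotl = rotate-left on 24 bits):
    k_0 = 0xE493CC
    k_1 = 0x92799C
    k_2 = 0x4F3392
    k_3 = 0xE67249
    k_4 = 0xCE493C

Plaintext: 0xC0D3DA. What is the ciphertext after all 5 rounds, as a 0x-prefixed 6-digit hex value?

0x7C41B1

s_0 = plaintext = 0xC0D3DA
s_1 = Round(s_0, k_0) = 0xFF3A25
s_2 = Round(s_1, k_1) = 0xC2E39F
s_3 = Round(s_2, k_2) = 0x301AF6
s_4 = Round(s_3, k_3) = 0xF150DA
s_5 = Round(s_4, k_4) = 0x7C41B1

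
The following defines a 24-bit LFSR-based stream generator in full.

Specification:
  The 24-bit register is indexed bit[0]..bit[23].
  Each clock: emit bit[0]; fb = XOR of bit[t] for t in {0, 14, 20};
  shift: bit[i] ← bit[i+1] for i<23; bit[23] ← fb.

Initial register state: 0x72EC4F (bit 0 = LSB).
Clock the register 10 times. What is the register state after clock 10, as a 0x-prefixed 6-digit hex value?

reg_0 = 0x72EC4F
clock 1: out=1, reg = 0xB97627
clock 2: out=1, reg = 0xDCBB13
clock 3: out=1, reg = 0x6E5D89
clock 4: out=1, reg = 0x372EC4
clock 5: out=0, reg = 0x9B9762
clock 6: out=0, reg = 0xCDCBB1
clock 7: out=1, reg = 0x66E5D8
clock 8: out=0, reg = 0xB372EC
clock 9: out=0, reg = 0x59B976
clock 10: out=0, reg = 0xACDCBB

0xACDCBB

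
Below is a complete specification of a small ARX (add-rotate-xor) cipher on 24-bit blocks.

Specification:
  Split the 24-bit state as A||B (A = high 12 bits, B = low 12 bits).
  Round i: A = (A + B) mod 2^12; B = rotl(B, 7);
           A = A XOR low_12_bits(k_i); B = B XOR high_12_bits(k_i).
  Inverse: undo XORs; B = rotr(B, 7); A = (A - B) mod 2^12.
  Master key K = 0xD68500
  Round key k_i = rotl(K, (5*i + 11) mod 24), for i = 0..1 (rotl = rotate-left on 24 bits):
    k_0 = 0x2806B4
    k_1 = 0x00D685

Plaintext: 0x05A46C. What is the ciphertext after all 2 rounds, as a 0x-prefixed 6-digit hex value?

0x1901A8

s_0 = plaintext = 0x05A46C
s_1 = Round(s_0, k_0) = 0x2724A3
s_2 = Round(s_1, k_1) = 0x1901A8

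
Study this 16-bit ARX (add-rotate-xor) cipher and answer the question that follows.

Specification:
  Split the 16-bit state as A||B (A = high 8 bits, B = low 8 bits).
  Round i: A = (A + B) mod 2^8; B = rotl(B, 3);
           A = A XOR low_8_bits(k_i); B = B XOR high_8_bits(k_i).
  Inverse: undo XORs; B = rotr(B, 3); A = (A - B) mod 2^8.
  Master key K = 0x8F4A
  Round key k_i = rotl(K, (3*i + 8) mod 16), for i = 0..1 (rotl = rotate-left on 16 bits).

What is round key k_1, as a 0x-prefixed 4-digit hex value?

K = 0x8F4A
k_0 = rotl(K, (3*0+8) mod 16) = rotl(K, 8) = 0x4A8F
k_1 = rotl(K, (3*1+8) mod 16) = rotl(K, 11) = 0x547A

0x547A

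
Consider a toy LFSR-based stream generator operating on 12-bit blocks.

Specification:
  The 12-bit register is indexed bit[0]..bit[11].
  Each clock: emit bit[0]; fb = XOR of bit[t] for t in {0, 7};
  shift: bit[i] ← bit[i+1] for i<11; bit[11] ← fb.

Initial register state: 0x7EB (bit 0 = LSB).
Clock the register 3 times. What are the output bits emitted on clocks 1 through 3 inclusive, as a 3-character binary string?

reg_0 = 0x7EB
clock 1: out=1, reg = 0x3F5
clock 2: out=1, reg = 0x1FA
clock 3: out=0, reg = 0x8FD

110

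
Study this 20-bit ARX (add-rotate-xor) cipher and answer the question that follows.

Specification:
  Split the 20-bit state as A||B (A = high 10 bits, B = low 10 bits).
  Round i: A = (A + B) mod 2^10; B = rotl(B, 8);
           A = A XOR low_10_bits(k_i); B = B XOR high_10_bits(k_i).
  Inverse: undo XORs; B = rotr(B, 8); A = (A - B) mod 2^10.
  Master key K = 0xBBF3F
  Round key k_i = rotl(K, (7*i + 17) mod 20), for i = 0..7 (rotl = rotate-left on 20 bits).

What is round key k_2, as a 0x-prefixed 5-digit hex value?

0x9FDDF

K = 0xBBF3F
k_0 = rotl(K, (7*0+17) mod 20) = rotl(K, 17) = 0xF77E7
k_1 = rotl(K, (7*1+17) mod 20) = rotl(K, 4) = 0xBF3FB
k_2 = rotl(K, (7*2+17) mod 20) = rotl(K, 11) = 0x9FDDF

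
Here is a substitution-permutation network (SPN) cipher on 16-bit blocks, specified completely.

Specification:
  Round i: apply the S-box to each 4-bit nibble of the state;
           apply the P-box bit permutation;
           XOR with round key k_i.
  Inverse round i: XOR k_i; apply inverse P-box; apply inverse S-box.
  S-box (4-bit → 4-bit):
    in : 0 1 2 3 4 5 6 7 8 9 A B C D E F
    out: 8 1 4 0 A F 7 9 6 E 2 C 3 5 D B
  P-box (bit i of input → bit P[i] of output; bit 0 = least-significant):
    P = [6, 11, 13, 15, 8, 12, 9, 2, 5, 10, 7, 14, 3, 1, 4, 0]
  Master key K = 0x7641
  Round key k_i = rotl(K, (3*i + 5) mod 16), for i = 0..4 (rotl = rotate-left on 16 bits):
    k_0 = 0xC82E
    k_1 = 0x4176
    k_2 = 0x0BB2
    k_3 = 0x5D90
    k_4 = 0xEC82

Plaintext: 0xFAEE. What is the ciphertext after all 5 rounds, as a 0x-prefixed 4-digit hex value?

s_0 = plaintext = 0xFAEE
s_1 = Round(s_0, k_0) = 0x6F61
s_2 = Round(s_1, k_1) = 0x160C
s_3 = Round(s_2, k_2) = 0x075E
s_4 = Round(s_3, k_3) = 0xAEF5
s_5 = Round(s_4, k_4) = 0x1564

0x1564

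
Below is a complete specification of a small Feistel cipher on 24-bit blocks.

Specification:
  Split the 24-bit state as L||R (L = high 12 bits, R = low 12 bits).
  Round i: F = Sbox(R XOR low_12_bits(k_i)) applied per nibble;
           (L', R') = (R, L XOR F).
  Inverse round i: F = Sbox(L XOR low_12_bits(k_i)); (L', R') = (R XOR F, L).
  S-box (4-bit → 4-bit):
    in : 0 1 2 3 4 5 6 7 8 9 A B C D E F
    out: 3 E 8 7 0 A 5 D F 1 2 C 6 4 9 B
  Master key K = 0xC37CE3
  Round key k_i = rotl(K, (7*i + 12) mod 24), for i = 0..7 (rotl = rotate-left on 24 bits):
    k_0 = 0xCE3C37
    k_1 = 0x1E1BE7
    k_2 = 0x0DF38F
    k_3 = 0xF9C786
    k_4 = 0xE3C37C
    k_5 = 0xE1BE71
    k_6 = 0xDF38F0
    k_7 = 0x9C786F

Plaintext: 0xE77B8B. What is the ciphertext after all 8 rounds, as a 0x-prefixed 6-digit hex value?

s_0 = plaintext = 0xE77B8B
s_1 = Round(s_0, k_0) = 0xB8B3B1
s_2 = Round(s_1, k_1) = 0x3B142E
s_3 = Round(s_2, k_2) = 0x42EE9F
s_4 = Round(s_3, k_3) = 0xE9F5CF
s_5 = Round(s_4, k_4) = 0x5CFB58
s_6 = Round(s_5, k_5) = 0xB58F4E
s_7 = Round(s_6, k_6) = 0xF4E691
s_8 = Round(s_7, k_7) = 0x6916F7

0x6916F7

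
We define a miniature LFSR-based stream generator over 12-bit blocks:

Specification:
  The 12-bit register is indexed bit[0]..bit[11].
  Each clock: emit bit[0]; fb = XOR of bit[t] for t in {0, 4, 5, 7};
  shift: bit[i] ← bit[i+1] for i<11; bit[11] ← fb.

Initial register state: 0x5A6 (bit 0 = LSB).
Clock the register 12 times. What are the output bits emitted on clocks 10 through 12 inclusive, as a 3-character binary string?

010

reg_0 = 0x5A6
clock 1: out=0, reg = 0x2D3
clock 2: out=1, reg = 0x969
clock 3: out=1, reg = 0x4B4
clock 4: out=0, reg = 0xA5A
clock 5: out=0, reg = 0xD2D
clock 6: out=1, reg = 0x696
clock 7: out=0, reg = 0x34B
clock 8: out=1, reg = 0x9A5
clock 9: out=1, reg = 0xCD2
clock 10: out=0, reg = 0x669
clock 11: out=1, reg = 0x334
clock 12: out=0, reg = 0x19A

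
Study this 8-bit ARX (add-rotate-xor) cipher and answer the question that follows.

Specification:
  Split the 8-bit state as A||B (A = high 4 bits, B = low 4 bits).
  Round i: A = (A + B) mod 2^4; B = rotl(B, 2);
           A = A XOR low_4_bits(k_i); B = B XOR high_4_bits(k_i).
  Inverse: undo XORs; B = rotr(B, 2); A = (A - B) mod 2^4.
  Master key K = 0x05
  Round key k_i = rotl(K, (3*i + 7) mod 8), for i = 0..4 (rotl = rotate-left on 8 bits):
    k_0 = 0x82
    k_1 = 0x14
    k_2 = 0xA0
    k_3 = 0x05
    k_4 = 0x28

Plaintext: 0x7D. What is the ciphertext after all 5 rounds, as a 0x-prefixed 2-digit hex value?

0x13

s_0 = plaintext = 0x7D
s_1 = Round(s_0, k_0) = 0x6F
s_2 = Round(s_1, k_1) = 0x1E
s_3 = Round(s_2, k_2) = 0xF1
s_4 = Round(s_3, k_3) = 0x54
s_5 = Round(s_4, k_4) = 0x13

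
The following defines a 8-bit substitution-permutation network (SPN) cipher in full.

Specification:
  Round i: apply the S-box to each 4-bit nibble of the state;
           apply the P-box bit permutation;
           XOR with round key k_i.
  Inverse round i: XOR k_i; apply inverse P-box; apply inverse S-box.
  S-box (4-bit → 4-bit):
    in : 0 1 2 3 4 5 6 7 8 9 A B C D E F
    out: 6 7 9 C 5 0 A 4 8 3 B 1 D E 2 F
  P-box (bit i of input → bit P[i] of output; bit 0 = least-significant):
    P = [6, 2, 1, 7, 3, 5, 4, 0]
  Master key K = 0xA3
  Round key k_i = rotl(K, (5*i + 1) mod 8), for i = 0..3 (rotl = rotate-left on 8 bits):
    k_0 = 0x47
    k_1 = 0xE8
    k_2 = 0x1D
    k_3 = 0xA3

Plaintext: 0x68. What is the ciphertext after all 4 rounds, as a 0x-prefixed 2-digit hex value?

s_0 = plaintext = 0x68
s_1 = Round(s_0, k_0) = 0xE6
s_2 = Round(s_1, k_1) = 0x4C
s_3 = Round(s_2, k_2) = 0xC7
s_4 = Round(s_3, k_3) = 0xB8

0xB8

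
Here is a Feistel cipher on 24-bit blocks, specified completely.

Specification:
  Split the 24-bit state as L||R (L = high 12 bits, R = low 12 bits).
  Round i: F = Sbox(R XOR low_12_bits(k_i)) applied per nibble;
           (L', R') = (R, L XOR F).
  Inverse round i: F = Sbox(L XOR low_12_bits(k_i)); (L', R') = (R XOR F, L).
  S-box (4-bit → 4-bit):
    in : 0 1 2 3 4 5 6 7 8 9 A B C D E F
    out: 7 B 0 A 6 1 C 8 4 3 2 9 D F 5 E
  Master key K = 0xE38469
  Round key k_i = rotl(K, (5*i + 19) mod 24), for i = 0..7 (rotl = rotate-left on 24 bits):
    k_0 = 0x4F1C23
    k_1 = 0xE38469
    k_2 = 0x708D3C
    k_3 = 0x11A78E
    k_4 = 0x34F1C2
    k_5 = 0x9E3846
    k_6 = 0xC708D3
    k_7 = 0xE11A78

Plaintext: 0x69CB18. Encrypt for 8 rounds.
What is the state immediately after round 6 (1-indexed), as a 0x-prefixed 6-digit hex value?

0x41CAA3

s_0 = plaintext = 0x69CB18
s_1 = Round(s_0, k_0) = 0xB18E35
s_2 = Round(s_1, k_1) = 0xE35905
s_3 = Round(s_2, k_2) = 0x905896
s_4 = Round(s_3, k_3) = 0x8967B1
s_5 = Round(s_4, k_4) = 0x7B141C
s_6 = Round(s_5, k_5) = 0x41CAA3
s_7 = Round(s_6, k_6) = 0xAA349B
s_8 = Round(s_7, k_7) = 0x49BFF9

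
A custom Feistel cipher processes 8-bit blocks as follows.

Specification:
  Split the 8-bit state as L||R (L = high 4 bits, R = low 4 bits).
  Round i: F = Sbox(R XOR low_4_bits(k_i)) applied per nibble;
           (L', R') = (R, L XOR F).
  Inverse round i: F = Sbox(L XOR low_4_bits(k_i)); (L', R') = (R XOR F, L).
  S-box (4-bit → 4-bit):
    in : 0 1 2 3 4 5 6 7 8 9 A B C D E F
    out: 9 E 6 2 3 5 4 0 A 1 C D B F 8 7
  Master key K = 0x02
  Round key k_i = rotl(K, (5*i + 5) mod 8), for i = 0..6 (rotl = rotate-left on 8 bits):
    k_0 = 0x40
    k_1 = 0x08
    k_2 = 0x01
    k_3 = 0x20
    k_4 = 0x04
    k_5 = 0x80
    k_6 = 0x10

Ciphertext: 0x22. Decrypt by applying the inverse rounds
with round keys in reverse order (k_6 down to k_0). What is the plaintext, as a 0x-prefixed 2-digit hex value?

s_0 = ciphertext = 0x22
s_1 = InvRound(s_0, k_6) = 0x42
s_2 = InvRound(s_1, k_5) = 0x14
s_3 = InvRound(s_2, k_4) = 0x11
s_4 = InvRound(s_3, k_3) = 0xF1
s_5 = InvRound(s_4, k_2) = 0x9F
s_6 = InvRound(s_5, k_1) = 0x19
s_7 = InvRound(s_6, k_0) = 0x71

0x71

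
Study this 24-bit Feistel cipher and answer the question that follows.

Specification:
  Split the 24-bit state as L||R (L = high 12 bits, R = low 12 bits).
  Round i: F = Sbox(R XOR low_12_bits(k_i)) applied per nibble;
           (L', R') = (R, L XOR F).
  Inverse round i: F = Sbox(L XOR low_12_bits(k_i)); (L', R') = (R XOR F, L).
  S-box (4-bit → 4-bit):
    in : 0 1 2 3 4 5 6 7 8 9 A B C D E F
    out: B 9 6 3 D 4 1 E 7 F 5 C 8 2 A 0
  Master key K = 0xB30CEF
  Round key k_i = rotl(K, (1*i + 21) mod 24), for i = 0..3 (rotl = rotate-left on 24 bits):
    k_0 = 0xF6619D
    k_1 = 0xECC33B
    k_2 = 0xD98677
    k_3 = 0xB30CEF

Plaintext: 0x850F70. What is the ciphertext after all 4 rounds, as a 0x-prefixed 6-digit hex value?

s_0 = plaintext = 0x850F70
s_1 = Round(s_0, k_0) = 0xF702F2
s_2 = Round(s_1, k_1) = 0x2F26FF
s_3 = Round(s_2, k_2) = 0x6FF985
s_4 = Round(s_3, k_3) = 0x9852EA

0x9852EA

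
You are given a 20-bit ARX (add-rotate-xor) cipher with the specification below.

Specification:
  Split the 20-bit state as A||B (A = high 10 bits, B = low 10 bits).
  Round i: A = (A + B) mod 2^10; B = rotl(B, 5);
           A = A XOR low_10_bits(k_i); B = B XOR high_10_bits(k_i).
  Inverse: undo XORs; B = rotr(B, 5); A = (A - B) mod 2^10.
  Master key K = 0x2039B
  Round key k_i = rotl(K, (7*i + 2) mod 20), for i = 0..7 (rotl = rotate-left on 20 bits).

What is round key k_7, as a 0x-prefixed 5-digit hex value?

0xCD901

K = 0x2039B
k_0 = rotl(K, (7*0+2) mod 20) = rotl(K, 2) = 0x80E6C
k_1 = rotl(K, (7*1+2) mod 20) = rotl(K, 9) = 0x73640
k_2 = rotl(K, (7*2+2) mod 20) = rotl(K, 16) = 0xB2039
k_3 = rotl(K, (7*3+2) mod 20) = rotl(K, 3) = 0x01CD9
k_4 = rotl(K, (7*4+2) mod 20) = rotl(K, 10) = 0xE6C80
k_5 = rotl(K, (7*5+2) mod 20) = rotl(K, 17) = 0x64073
k_6 = rotl(K, (7*6+2) mod 20) = rotl(K, 4) = 0x039B2
k_7 = rotl(K, (7*7+2) mod 20) = rotl(K, 11) = 0xCD901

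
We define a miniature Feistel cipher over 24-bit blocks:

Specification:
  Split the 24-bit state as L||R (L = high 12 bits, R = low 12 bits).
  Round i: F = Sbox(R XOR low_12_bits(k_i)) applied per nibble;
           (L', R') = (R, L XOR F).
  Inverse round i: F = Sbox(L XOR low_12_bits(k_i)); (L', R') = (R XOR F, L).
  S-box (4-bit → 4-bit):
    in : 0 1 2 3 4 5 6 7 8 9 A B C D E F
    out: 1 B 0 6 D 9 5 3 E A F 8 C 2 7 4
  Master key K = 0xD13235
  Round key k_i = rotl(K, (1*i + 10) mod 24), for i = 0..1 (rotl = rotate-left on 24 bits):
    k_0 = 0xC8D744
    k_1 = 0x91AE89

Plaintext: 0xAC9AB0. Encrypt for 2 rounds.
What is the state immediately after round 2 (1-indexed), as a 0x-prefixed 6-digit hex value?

0x884FA2

s_0 = plaintext = 0xAC9AB0
s_1 = Round(s_0, k_0) = 0xAB0884
s_2 = Round(s_1, k_1) = 0x884FA2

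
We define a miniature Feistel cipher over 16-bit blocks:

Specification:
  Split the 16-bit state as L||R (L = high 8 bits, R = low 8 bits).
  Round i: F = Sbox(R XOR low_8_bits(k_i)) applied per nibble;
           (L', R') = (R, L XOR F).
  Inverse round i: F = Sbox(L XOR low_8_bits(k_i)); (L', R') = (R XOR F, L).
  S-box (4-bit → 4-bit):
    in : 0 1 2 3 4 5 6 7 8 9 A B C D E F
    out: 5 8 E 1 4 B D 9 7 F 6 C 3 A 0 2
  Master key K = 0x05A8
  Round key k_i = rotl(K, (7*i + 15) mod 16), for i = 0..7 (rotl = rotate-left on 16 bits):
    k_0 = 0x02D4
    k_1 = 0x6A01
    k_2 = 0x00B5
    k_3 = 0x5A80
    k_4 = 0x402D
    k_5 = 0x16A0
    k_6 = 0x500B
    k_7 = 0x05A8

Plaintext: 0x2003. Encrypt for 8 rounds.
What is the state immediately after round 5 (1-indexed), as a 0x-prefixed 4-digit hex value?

0x6CF9

s_0 = plaintext = 0x2003
s_1 = Round(s_0, k_0) = 0x0389
s_2 = Round(s_1, k_1) = 0x8974
s_3 = Round(s_2, k_2) = 0x74B1
s_4 = Round(s_3, k_3) = 0xB16C
s_5 = Round(s_4, k_4) = 0x6CF9
s_6 = Round(s_5, k_5) = 0xF9D3
s_7 = Round(s_6, k_6) = 0xD35E
s_8 = Round(s_7, k_7) = 0x5EFE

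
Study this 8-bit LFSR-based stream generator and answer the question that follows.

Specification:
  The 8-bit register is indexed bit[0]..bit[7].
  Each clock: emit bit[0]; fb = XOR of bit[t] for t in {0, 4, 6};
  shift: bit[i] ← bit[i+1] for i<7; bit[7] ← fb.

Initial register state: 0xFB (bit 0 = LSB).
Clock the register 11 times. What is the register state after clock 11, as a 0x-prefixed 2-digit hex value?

reg_0 = 0xFB
clock 1: out=1, reg = 0xFD
clock 2: out=1, reg = 0xFE
clock 3: out=0, reg = 0x7F
clock 4: out=1, reg = 0xBF
clock 5: out=1, reg = 0x5F
clock 6: out=1, reg = 0xAF
clock 7: out=1, reg = 0xD7
clock 8: out=1, reg = 0xEB
clock 9: out=1, reg = 0x75
clock 10: out=1, reg = 0xBA
clock 11: out=0, reg = 0xDD

0xDD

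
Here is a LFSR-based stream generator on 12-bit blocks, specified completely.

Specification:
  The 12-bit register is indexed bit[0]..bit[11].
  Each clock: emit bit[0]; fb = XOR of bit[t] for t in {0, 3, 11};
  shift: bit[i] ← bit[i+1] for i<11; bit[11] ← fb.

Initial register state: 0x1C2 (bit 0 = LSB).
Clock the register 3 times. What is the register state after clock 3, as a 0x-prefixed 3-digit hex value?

0xC38

reg_0 = 0x1C2
clock 1: out=0, reg = 0x0E1
clock 2: out=1, reg = 0x870
clock 3: out=0, reg = 0xC38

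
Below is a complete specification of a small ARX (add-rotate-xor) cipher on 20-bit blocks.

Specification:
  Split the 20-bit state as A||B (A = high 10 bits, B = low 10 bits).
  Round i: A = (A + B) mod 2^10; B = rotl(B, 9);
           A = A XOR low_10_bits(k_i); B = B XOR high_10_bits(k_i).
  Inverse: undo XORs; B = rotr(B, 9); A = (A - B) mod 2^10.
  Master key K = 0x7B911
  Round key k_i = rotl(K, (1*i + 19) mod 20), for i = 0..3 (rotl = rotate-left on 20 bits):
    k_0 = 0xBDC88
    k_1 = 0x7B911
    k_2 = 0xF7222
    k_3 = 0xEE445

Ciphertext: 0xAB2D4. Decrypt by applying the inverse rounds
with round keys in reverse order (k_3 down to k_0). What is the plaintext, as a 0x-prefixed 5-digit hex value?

0xDFE64

s_0 = ciphertext = 0xAB2D4
s_1 = InvRound(s_0, k_3) = 0x03EDA
s_2 = InvRound(s_1, k_2) = 0x0860C
s_3 = InvRound(s_2, k_1) = 0x5AFC5
s_4 = InvRound(s_3, k_0) = 0xDFE64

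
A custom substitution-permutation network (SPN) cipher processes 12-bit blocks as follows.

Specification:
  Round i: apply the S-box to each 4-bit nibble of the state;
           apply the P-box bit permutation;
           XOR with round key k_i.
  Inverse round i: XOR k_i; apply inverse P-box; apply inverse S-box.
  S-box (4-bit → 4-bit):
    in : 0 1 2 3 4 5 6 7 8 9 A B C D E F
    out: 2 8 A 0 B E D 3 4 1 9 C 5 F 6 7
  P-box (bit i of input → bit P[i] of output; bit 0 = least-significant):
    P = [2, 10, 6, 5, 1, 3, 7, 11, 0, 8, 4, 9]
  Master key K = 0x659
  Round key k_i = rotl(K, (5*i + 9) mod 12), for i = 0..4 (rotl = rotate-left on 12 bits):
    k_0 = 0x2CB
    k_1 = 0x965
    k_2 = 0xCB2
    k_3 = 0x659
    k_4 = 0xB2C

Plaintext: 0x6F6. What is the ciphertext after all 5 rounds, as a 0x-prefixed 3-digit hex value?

0x0F2

s_0 = plaintext = 0x6F6
s_1 = Round(s_0, k_0) = 0x034
s_2 = Round(s_1, k_1) = 0xC41
s_3 = Round(s_2, k_2) = 0x489
s_4 = Round(s_3, k_3) = 0x5DC
s_5 = Round(s_4, k_4) = 0x0F2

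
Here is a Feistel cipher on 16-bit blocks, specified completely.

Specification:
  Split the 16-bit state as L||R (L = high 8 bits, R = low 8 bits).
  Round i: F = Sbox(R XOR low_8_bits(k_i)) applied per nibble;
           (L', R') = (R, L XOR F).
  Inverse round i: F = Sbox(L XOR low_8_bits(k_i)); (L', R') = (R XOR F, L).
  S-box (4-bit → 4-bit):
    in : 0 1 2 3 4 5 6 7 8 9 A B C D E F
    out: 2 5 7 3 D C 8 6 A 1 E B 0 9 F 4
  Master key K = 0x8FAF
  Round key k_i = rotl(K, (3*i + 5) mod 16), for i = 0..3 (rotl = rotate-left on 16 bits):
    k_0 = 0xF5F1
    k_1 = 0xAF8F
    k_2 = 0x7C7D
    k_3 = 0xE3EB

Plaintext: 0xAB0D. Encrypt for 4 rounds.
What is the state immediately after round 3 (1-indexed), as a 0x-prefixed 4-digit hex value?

s_0 = plaintext = 0xAB0D
s_1 = Round(s_0, k_0) = 0x0DEB
s_2 = Round(s_1, k_1) = 0xEB80
s_3 = Round(s_2, k_2) = 0x80A2
s_4 = Round(s_3, k_3) = 0xA251

0x80A2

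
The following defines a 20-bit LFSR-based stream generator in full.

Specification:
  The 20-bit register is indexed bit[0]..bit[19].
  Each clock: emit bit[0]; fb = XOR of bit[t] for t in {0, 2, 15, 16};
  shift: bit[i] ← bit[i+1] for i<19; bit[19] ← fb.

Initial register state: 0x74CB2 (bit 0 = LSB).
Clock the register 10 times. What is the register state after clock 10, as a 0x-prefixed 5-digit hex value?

reg_0 = 0x74CB2
clock 1: out=0, reg = 0xBA659
clock 2: out=1, reg = 0xDD32C
clock 3: out=0, reg = 0xEE996
clock 4: out=0, reg = 0x774CB
clock 5: out=1, reg = 0x3BA65
clock 6: out=1, reg = 0x1DD32
clock 7: out=0, reg = 0x0EE99
clock 8: out=1, reg = 0x0774C
clock 9: out=0, reg = 0x83BA6
clock 10: out=0, reg = 0xC1DD3

0xC1DD3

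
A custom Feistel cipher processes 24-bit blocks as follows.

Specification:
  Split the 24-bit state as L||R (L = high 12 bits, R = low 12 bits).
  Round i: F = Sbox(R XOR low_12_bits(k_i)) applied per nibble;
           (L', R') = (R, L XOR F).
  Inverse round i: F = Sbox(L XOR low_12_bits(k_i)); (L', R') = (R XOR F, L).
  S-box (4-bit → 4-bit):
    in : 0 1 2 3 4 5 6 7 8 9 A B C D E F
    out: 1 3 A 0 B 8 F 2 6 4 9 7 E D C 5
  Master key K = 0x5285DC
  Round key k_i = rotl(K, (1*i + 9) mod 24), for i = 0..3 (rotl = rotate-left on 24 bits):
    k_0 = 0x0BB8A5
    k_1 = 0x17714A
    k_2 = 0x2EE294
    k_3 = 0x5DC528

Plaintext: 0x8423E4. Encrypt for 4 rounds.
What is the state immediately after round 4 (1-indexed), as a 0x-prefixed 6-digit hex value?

0x2E3D74

s_0 = plaintext = 0x8423E4
s_1 = Round(s_0, k_0) = 0x3E4FF1
s_2 = Round(s_1, k_1) = 0xFF1F93
s_3 = Round(s_2, k_2) = 0xF932E3
s_4 = Round(s_3, k_3) = 0x2E3D74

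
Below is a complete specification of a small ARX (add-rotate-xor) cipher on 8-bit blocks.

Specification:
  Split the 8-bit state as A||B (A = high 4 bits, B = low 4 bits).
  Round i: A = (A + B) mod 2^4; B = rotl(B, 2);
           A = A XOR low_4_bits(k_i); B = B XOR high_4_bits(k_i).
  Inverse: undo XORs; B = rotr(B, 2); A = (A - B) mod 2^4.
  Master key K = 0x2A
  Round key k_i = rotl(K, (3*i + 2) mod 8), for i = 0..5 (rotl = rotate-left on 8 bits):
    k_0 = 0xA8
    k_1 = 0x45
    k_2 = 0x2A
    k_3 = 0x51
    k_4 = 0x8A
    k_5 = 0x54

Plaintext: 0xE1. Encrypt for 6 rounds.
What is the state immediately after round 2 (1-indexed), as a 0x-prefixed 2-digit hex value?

0x0F

s_0 = plaintext = 0xE1
s_1 = Round(s_0, k_0) = 0x7E
s_2 = Round(s_1, k_1) = 0x0F
s_3 = Round(s_2, k_2) = 0x5D
s_4 = Round(s_3, k_3) = 0x32
s_5 = Round(s_4, k_4) = 0xF0
s_6 = Round(s_5, k_5) = 0xB5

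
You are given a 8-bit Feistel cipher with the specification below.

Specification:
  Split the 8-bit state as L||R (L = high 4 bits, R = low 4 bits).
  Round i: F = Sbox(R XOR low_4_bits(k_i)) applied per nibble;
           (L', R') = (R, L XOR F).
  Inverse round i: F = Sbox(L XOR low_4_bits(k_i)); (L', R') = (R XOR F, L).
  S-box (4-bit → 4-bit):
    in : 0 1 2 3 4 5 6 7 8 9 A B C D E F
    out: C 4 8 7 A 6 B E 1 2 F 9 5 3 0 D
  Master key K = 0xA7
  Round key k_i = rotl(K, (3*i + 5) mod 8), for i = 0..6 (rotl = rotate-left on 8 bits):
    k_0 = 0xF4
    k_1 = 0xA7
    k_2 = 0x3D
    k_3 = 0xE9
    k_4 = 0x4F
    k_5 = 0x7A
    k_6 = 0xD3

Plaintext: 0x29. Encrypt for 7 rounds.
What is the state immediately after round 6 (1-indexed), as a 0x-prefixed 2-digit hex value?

s_0 = plaintext = 0x29
s_1 = Round(s_0, k_0) = 0x91
s_2 = Round(s_1, k_1) = 0x12
s_3 = Round(s_2, k_2) = 0x2C
s_4 = Round(s_3, k_3) = 0xC4
s_5 = Round(s_4, k_4) = 0x45
s_6 = Round(s_5, k_5) = 0x59
s_7 = Round(s_6, k_6) = 0x9A

0x59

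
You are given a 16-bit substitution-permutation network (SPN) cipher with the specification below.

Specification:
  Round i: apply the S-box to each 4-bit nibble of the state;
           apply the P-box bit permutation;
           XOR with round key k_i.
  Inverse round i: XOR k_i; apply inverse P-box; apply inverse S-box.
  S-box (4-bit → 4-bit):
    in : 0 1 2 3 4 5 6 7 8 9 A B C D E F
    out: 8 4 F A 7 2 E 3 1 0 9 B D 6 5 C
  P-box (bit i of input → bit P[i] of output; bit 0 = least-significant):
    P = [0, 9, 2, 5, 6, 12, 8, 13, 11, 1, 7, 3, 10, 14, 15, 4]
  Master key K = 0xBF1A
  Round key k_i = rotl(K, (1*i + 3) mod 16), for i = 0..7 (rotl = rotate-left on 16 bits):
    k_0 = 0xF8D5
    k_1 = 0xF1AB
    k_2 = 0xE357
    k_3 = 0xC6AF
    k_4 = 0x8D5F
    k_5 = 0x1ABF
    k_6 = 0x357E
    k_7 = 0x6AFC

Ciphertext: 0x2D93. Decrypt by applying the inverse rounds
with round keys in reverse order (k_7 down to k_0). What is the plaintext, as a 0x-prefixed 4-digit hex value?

s_0 = ciphertext = 0x2D93
s_1 = InvRound(s_0, k_7) = 0x73E2
s_2 = InvRound(s_1, k_6) = 0xBF9D
s_3 = InvRound(s_2, k_5) = 0xE5F0
s_4 = InvRound(s_3, k_4) = 0x520C
s_5 = InvRound(s_4, k_3) = 0xED5A
s_6 = InvRound(s_5, k_2) = 0x8A94
s_7 = InvRound(s_6, k_1) = 0x3B62
s_8 = InvRound(s_7, k_0) = 0x6D12

0x6D12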